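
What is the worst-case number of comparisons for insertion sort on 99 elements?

Insertion sort on reverse-sorted input: 1 + 2 + ... + (99-1) = 4851 comparisons.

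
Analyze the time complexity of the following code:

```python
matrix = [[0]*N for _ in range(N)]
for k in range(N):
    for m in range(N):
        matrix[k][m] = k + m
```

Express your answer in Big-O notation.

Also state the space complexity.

Time complexity: O(n^2).
Space complexity: O(n^2).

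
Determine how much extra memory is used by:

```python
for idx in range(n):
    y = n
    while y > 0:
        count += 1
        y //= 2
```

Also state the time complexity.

Space complexity: O(1).
Only a constant amount of auxiliary storage is used; nothing grows with n.
Time complexity: O(n log n).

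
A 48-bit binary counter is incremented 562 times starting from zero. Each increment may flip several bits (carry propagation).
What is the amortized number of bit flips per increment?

Bit i flips on every 2^i-th increment, so over 562 increments bit i flips floor(562/2^i) times. Summing over i: total flips < 2 * 562. Amortized: < 2 = O(1) per increment.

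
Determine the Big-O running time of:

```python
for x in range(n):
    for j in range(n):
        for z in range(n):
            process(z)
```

Time complexity: O(n^3).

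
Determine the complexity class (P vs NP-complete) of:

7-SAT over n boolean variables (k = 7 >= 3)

This problem is NP-complete: 3-SAT is NP-complete (Cook-Levin); k-SAT for k>=3 reduces from 3-SAT.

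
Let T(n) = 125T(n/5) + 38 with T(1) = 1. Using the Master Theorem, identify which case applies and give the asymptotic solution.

a=125, b=5, f(n)=38.
log_5(125) = 3 > 0.
Since f(n) = O(n^0) is polynomially smaller than n^3, Case 1 applies.
T(n) = Theta(n^3).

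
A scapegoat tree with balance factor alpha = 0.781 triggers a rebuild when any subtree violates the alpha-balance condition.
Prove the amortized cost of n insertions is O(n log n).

Define potential Phi = c * sum of |size(left(v)) - size(right(v))| over all nodes. An insertion at depth d costs O(d) = O(log n) and increases Phi by O(log n). When a rebuild of subtree of size s occurs, it costs O(s) but reduces Phi by Omega(s). With alpha = 0.781, between rebuilds Omega(s) insertions must occur. Amortized cost per insertion: O(log n).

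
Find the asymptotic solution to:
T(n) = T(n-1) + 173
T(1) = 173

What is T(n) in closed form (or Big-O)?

Unrolling: T(n) = T(n-1) + 173 = T(n-2) + 2*173 = ... = T(1) + (n-1)*173 = 173 + (n-1)*173 = 173n.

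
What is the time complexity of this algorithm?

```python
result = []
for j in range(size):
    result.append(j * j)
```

Time complexity: O(n).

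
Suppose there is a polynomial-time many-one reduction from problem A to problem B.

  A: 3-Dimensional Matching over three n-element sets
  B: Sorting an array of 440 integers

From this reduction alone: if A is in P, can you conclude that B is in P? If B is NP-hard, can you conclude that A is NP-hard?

A poly-time reduction A <=_p B transfers tractability DOWN (B easy => A easy) and hardness UP (A hard => B hard), not the reverse.
From A in P, the reduction alone does NOT give B in P: any problem in P trivially reduces to SAT, yet SAT is not known to be in P.
From B NP-hard, the reduction alone does NOT give A NP-hard: again, easy problems reduce to hard ones.
(Here in fact A is NP-complete and B is in P, so no such reduction is known -- its existence would imply P = NP; the analysis concerns only what the assumed reduction would or would not let you conclude.)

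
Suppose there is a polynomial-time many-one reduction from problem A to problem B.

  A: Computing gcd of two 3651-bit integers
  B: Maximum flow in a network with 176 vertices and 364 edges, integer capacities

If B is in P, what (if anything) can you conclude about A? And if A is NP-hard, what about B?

A poly-time reduction A <=_p B means any A-instance can be transformed to a B-instance in poly time.
If B is in P: compose the reduction with B's poly-time algorithm to solve A in poly time, so A is in P.
If A is NP-hard: every NP problem reduces to A, which reduces to B; composing reductions, every NP problem reduces to B, so B is NP-hard.
(Here in fact A is P and B is P.)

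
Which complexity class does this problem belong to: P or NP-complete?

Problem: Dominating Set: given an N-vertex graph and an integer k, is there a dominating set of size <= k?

This problem is NP-complete: reduces from Set Cover (with k part of the input).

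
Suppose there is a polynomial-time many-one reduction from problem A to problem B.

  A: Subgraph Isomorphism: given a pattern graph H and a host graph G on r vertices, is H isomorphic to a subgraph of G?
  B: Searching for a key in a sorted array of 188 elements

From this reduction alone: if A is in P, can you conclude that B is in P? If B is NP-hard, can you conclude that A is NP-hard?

A poly-time reduction A <=_p B transfers tractability DOWN (B easy => A easy) and hardness UP (A hard => B hard), not the reverse.
From A in P, the reduction alone does NOT give B in P: any problem in P trivially reduces to SAT, yet SAT is not known to be in P.
From B NP-hard, the reduction alone does NOT give A NP-hard: again, easy problems reduce to hard ones.
(Here in fact A is NP-complete and B is in P, so no such reduction is known -- its existence would imply P = NP; the analysis concerns only what the assumed reduction would or would not let you conclude.)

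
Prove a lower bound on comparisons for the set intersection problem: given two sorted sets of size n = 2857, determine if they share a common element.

For two sorted arrays of size n = 2857, any correct algorithm must examine Omega(n) elements. If fewer are examined, an adversary places a common element in an unexamined gap. A merge-based scan achieves O(n), so the bound is tight.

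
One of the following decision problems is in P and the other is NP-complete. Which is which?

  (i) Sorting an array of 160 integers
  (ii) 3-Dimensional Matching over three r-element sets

(i) is P: merge sort runs in O(n log n).
(ii) is NP-complete: one of Karp's 21 NP-complete problems.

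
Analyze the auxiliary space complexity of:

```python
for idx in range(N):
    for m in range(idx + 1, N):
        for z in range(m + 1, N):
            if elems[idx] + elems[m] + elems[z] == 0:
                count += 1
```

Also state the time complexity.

Space complexity: O(1).
Only a constant amount of auxiliary storage is used; nothing grows with n.
Time complexity: O(n^3).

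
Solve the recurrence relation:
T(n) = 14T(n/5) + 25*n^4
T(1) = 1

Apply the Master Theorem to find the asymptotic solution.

a=14, b=5, f(n)=25*n^4. log_5(14) = 1.64 < 4. Case 3: T(n) = O(n^4).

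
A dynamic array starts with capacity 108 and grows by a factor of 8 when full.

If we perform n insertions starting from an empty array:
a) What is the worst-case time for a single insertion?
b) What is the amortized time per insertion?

(a) Worst-case single insertion: O(n) -- when the array is full at capacity c, the resize copies all c elements, and c can be Theta(n).
(b) Resizes happen at sizes 108, 864, 6912, ... Total copy cost for n insertions: 108 + 864 + ... = O(n) (geometric series with ratio 1/8). Amortized cost per insertion: O(n)/n = O(1).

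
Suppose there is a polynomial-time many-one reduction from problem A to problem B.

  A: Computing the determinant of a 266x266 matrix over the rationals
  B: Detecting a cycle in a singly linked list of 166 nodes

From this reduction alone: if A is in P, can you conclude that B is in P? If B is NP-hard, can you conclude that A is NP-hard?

A poly-time reduction A <=_p B transfers tractability DOWN (B easy => A easy) and hardness UP (A hard => B hard), not the reverse.
From A in P, the reduction alone does NOT give B in P: any problem in P trivially reduces to SAT, yet SAT is not known to be in P.
From B NP-hard, the reduction alone does NOT give A NP-hard: again, easy problems reduce to hard ones.
(Here in fact A is P and B is P.)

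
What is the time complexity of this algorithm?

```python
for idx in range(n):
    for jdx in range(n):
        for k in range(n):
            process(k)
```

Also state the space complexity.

Time complexity: O(n^3).
Space complexity: O(1).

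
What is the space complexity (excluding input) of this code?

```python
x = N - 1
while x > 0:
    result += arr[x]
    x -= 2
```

Space complexity: O(1).
Only a constant amount of auxiliary storage is used; nothing grows with n.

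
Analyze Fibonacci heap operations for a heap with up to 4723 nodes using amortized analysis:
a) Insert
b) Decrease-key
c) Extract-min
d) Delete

Fibonacci heaps use lazy consolidation. Potential function Phi = t + 2m (t = number of trees, m = marked nodes).
- Insert: O(1) actual, Delta Phi = +1 (one new tree) => O(1) amortized.
- Decrease-key: with c cascading cuts, actual cost is O(c); Delta Phi <= c - 2(c-1) + 2 = 4 - c (c new trees; >= c-1 marks cleared; <= 1 new mark). Amortized O(c) + (4 - c) = O(1).
- Extract-min: O(D(n) + t) actual; consolidation drops t to <= D(n)+1, so Delta Phi pays for the t term. D(n) = O(log n) for n = 4723 => O(log n) amortized.
- Delete: decrease-key to -inf then extract-min = O(log n).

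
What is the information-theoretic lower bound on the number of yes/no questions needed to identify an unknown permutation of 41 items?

There are 41! = 33452526613163807108170062053440751665152000000000 permutations. Each yes/no question gives at most 1 bit, so at least ceil(log_2(33452526613163807108170062053440751665152000000000)) = 165 questions are needed.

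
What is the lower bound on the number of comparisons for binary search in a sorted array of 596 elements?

With 596 possible positions, we need at least ceil(log_2(596)) = 10 comparisons. Each comparison splits the remaining candidates by at most half.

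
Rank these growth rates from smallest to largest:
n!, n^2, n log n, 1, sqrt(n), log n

Ordered by growth rate: 1 < log n < sqrt(n) < n log n < n^2 < n!.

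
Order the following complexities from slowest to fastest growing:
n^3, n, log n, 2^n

Ordered by growth rate: log n < n < n^3 < 2^n.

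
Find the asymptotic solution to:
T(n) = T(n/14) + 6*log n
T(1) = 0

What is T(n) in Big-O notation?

Each of the log_14(n) levels adds O(log n). T(n) = O(log^2 n).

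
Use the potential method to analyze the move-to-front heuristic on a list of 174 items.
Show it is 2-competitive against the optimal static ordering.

Let Phi = number of inversions between the MTF list and the optimal static list (0 <= Phi <= C(174,2)). Accessing an element at MTF position k and optimal position j: the move-to-front destroys all k-1 inversions in front of it that are not in front in optimal (>= k-j of them) and creates at most j-1 new ones. Amortized cost <= k + (j-1) - (k-j) = 2j - 1 <= 2 * optimal cost.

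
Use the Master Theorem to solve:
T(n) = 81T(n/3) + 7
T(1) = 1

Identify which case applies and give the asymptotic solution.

a=81, b=3, f(n)=7.
log_3(81) = 4 > 0.
Since f(n) = O(n^0) is polynomially smaller than n^4, Case 1 applies.
T(n) = Theta(n^4).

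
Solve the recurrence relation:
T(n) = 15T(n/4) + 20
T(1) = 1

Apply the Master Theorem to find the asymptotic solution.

a=15, b=4, f(n)=20. log_4(15) = 1.953. Case 1 of Master Theorem: T(n) = O(n^1.953).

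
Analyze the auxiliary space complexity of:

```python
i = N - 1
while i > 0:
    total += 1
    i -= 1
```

Space complexity: O(1).
Only a constant amount of auxiliary storage is used; nothing grows with n.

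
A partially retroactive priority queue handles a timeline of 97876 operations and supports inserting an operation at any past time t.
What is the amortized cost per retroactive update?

Partially retroactive priority queues (Demaine-Iacono-Langerman) allow updates at past times with queries only at the present. With a balanced BST over the m = 97876 timeline events tracking bridges, each retroactive insert or delete is O(log m) amortized.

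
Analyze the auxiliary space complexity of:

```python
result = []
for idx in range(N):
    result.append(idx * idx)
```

Space complexity: O(n).
Auxiliary storage grows linearly with the input size n in the worst case.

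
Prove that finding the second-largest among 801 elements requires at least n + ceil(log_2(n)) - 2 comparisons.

Lower bound (adversary): identifying the maximum requires 801-1 comparisons (each eliminates one candidate). Assign weight 1 to each element; on each comparison the adversary lets the heavier side win and gives it the loser's weight. The max ends with weight 801, but each comparison it wins at most doubles its weight, so the max must win >= ceil(log_2(801)) = 10 comparisons. The second-largest is one of those 10 direct losers to the max, and identifying which one is largest needs >= 10-1 further comparisons. Total >= 801-1 + 10-1 = 809.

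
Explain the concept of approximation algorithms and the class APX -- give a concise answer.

An approximation algorithm finds solutions within a guaranteed factor of optimal in polynomial time. APX is the class of optimization problems with constant-factor polynomial-time approximation algorithms. Vertex Cover is in APX (2-approximation). Unless P = NP, TSP has no constant-factor approximation, but Metric TSP has a 3/2-approximation.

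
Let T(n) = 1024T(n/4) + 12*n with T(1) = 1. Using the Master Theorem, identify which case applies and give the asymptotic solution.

a=1024, b=4, f(n)=12*n.
log_4(1024) = 5 > 1.
Since f(n) = O(n^1) is polynomially smaller than n^5, Case 1 applies.
T(n) = Theta(n^5).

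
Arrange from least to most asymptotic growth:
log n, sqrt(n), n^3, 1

Ordered by growth rate: 1 < log n < sqrt(n) < n^3.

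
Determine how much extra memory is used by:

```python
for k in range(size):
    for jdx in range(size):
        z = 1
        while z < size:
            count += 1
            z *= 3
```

Space complexity: O(1).
Only a constant amount of auxiliary storage is used; nothing grows with n.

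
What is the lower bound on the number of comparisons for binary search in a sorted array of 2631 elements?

With 2631 possible positions, we need at least ceil(log_2(2631)) = 12 comparisons. Each comparison splits the remaining candidates by at most half.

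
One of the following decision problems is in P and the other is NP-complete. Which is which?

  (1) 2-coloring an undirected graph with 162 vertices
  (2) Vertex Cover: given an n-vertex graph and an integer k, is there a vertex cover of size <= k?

(1) is P: 2-coloring is bipartiteness testing via BFS, O(V+E).
(2) is NP-complete: one of Karp's 21 NP-complete problems (with k part of the input; for any fixed constant k it is in P).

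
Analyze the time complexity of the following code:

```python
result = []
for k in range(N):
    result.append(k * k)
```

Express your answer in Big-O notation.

Time complexity: O(n).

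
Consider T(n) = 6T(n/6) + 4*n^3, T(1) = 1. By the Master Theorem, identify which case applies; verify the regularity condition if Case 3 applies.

a=6, b=6, f(n)=4*n^3.
log_6(6) = 1 < 3.
f(n) = Omega(n^(1+epsilon)) for some epsilon > 0, so Case 3 is the candidate.
Regularity: a*f(n/b) = 6*4*(n/6)^3 = (6/216)*4*n^3 <= c*f(n) with c = 6/216 < 1. Satisfied.
Case 3: T(n) = Theta(n^3).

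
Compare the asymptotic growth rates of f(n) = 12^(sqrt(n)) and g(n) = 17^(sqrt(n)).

g(n) = 17^(sqrt(n)) grows faster: ratio is (17/12)^(sqrt(n)) -> infinity since 17/12 > 1.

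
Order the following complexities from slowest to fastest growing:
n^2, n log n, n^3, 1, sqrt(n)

Ordered by growth rate: 1 < sqrt(n) < n log n < n^2 < n^3.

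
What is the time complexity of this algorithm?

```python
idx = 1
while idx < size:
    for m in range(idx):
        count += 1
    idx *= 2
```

Time complexity: O(n).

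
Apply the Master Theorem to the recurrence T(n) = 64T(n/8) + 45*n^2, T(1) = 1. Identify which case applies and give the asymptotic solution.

a=64, b=8, f(n)=45*n^2.
log_8(64) = 2, so n^(log_b(a)) = n^2.
f(n) = Theta(n^2), so Case 2 applies.
T(n) = Theta(n^2 log n).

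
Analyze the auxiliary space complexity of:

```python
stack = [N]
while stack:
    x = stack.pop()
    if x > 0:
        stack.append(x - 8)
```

Space complexity: O(1).
Only a constant amount of auxiliary storage is used; nothing grows with n.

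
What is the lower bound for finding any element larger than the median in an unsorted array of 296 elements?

To find an element larger than the median of 296 elements, we must see Omega(n) elements. Without seeing enough elements, an adversary can make any unseen element the median.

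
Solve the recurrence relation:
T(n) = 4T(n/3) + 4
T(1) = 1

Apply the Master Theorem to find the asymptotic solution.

a=4, b=3, f(n)=4. log_3(4) = 1.262. Case 1 of Master Theorem: T(n) = O(n^1.262).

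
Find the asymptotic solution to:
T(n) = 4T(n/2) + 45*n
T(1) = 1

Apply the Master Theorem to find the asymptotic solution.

a=4, b=2, f(n)=45*n. log_2(4) = 2. Case 1 of Master Theorem: T(n) = O(n^2).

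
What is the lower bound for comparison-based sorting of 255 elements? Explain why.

A comparison-based sorting algorithm corresponds to a decision tree. With 255! possible permutations, the tree has 255! leaves. The height is at least log_2(255!) = Omega(n log n) by Stirling's approximation.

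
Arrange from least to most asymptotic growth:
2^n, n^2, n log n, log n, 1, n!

Ordered by growth rate: 1 < log n < n log n < n^2 < 2^n < n!.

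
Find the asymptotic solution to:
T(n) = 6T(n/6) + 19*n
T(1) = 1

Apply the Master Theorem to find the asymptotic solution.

a=6, b=6, f(n)=19*n. log_6(6) = 1. Case 2: T(n) = O(n log n).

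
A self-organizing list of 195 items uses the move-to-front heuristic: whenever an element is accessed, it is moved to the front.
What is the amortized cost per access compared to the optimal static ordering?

With potential Phi = number of inversions between the MTF list and the optimal static list (at most C(195,2)), each access has amortized cost at most 2 * (cost under optimal static ordering). This is the move-to-front 2-competitiveness result.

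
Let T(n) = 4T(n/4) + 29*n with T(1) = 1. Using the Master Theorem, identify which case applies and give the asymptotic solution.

a=4, b=4, f(n)=29*n.
log_4(4) = 1, so n^(log_b(a)) = n.
f(n) = Theta(n), so Case 2 applies.
T(n) = Theta(n log n).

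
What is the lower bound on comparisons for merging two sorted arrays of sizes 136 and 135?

Adversary argument: with sizes 136 and 135 (differing by at most 1), interleave the two arrays so that every consecutive pair in the output comes from different inputs. Then each of the 270 adjacent output pairs must be directly compared, or the algorithm cannot determine their relative order. So 270 comparisons are necessary; standard merge achieves this.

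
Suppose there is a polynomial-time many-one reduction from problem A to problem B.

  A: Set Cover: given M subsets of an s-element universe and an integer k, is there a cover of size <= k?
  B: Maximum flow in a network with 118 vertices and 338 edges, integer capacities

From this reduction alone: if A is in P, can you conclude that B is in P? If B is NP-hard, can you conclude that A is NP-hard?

A poly-time reduction A <=_p B transfers tractability DOWN (B easy => A easy) and hardness UP (A hard => B hard), not the reverse.
From A in P, the reduction alone does NOT give B in P: any problem in P trivially reduces to SAT, yet SAT is not known to be in P.
From B NP-hard, the reduction alone does NOT give A NP-hard: again, easy problems reduce to hard ones.
(Here in fact A is NP-complete and B is in P, so no such reduction is known -- its existence would imply P = NP; the analysis concerns only what the assumed reduction would or would not let you conclude.)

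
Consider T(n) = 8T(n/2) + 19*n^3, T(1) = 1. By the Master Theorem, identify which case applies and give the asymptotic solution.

a=8, b=2, f(n)=19*n^3.
log_2(8) = 3, so n^(log_b(a)) = n^3.
f(n) = Theta(n^3), so Case 2 applies.
T(n) = Theta(n^3 log n).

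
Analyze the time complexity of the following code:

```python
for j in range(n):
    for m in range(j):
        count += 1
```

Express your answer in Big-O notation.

Time complexity: O(n^2).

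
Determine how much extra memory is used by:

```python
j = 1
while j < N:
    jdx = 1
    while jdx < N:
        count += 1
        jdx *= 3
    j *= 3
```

Space complexity: O(1).
Only a constant amount of auxiliary storage is used; nothing grows with n.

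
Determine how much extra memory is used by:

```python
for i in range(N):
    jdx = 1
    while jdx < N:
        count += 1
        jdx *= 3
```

Space complexity: O(1).
Only a constant amount of auxiliary storage is used; nothing grows with n.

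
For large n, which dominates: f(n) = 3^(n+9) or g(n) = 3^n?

f(n) = 3^(n+9) and g(n) = 3^n are Theta of each other: 3^(n+9) = 3^9 * 3^n = Theta(3^n).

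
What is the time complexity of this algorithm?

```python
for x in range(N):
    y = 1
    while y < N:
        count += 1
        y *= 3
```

Time complexity: O(n log n).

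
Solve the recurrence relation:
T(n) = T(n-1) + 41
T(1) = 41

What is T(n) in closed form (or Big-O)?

Unrolling: T(n) = T(n-1) + 41 = T(n-2) + 2*41 = ... = T(1) + (n-1)*41 = 41 + (n-1)*41 = 41n.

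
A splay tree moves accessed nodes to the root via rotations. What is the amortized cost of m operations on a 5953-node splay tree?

Using a potential function Phi = sum of log(size of subtree) for each node, each splay operation has amortized cost O(log n) where n = 5953. Bad individual operations (O(n)) are offset by decreased potential.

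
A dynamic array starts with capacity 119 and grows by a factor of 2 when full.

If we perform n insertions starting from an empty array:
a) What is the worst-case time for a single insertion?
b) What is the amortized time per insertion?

(a) Worst-case single insertion: O(n) -- when the array is full at capacity c, the resize copies all c elements, and c can be Theta(n).
(b) Resizes happen at sizes 119, 238, 476, ... Total copy cost for n insertions: 119 + 238 + ... = O(n) (geometric series with ratio 1/2). Amortized cost per insertion: O(n)/n = O(1).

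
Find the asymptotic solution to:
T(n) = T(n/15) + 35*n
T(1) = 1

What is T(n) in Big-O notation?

Geometric series: 35*n*(1 + 1/15 + 1/15^2 + ...) = O(n). T(n) = O(n).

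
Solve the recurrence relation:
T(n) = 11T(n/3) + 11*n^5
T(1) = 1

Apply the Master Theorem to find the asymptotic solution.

a=11, b=3, f(n)=11*n^5. log_3(11) = 2.183 < 5. Case 3: T(n) = O(n^5).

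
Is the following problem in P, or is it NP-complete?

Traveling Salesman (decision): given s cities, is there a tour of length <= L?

This problem is NP-complete: reduces from Hamiltonian Cycle.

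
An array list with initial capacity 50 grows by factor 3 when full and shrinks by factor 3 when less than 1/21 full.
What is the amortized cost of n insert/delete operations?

Using potential function Phi = |3*size - capacity|. Resizing costs are offset by potential release. Amortized O(1) per operation.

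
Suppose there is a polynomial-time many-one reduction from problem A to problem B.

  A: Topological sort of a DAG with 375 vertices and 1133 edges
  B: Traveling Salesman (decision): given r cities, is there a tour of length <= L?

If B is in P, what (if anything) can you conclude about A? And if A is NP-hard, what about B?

A poly-time reduction A <=_p B means any A-instance can be transformed to a B-instance in poly time.
If B is in P: compose the reduction with B's poly-time algorithm to solve A in poly time, so A is in P.
If A is NP-hard: every NP problem reduces to A, which reduces to B; composing reductions, every NP problem reduces to B, so B is NP-hard.
(Here in fact A is P and B is NP-complete.)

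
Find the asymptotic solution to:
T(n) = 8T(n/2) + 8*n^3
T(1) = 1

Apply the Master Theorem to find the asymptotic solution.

a=8, b=2, f(n)=8*n^3. log_2(8) = 3. Case 2: T(n) = O(n^3 log n).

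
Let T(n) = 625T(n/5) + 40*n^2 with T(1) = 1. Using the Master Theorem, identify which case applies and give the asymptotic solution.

a=625, b=5, f(n)=40*n^2.
log_5(625) = 4 > 2.
Since f(n) = O(n^2) is polynomially smaller than n^4, Case 1 applies.
T(n) = Theta(n^4).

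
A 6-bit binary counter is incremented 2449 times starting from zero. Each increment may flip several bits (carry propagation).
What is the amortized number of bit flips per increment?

Bit i flips on every 2^i-th increment, so over 2449 increments bit i flips floor(2449/2^i) times. Summing over i: total flips < 2 * 2449. Amortized: < 2 = O(1) per increment.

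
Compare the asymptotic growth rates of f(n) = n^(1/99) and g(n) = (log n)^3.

f(n) = n^(1/99) grows faster: any positive power of n dominates any polylog.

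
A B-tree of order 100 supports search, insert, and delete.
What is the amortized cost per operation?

B-tree of order 100 has height O(log_100 n). Each operation traverses the tree height. Splits during insert and merges during delete are O(1) each and occur at most once per level. Total cost per operation: O(log_100 n).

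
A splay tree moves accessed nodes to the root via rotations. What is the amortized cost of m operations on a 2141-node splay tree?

Using a potential function Phi = sum of log(size of subtree) for each node, each splay operation has amortized cost O(log n) where n = 2141. Bad individual operations (O(n)) are offset by decreased potential.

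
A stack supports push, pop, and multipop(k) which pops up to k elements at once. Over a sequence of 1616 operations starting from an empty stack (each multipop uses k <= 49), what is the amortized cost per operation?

Each element is pushed exactly once and popped at most once (whether by pop or as part of a multipop). So the total number of individual pops over the whole sequence is at most the number of pushes, which is at most 1616. Total work <= 2 * 1616, hence O(1) amortized per operation.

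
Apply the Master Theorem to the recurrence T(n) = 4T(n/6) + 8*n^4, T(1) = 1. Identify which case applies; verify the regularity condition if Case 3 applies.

a=4, b=6, f(n)=8*n^4.
log_6(4) = 0.7737 < 4.
f(n) = Omega(n^(0.7737+epsilon)) for some epsilon > 0, so Case 3 is the candidate.
Regularity: a*f(n/b) = 4*8*(n/6)^4 = (4/1296)*8*n^4 <= c*f(n) with c = 4/1296 < 1. Satisfied.
Case 3: T(n) = Theta(n^4).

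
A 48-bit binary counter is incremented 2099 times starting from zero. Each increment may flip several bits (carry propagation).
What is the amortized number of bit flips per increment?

Bit i flips on every 2^i-th increment, so over 2099 increments bit i flips floor(2099/2^i) times. Summing over i: total flips < 2 * 2099. Amortized: < 2 = O(1) per increment.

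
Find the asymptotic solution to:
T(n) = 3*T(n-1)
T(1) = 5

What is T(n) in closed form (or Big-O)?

Each step multiplies by 3. T(n) = T(1)*3^(n-1) = 5*3^(n-1).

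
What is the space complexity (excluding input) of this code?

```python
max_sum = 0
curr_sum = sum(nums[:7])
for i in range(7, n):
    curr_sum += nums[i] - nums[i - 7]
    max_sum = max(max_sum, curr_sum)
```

Space complexity: O(1).
Only a constant amount of auxiliary storage is used; nothing grows with n.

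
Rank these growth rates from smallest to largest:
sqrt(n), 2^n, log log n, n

Ordered by growth rate: log log n < sqrt(n) < n < 2^n.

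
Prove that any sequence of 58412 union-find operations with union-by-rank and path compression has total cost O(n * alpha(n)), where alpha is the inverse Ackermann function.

Using Tarjan's analysis with rank-based potential function. Union-by-rank keeps tree height O(log n). Path compression flattens paths during find. For n = 58412 operations, total cost is O(n * alpha(n)), effectively O(n) since alpha grows incredibly slowly.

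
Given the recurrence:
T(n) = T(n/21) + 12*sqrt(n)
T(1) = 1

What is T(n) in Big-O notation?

Each level contributes sqrt(n/21^k). Geometric series with ratio 1/sqrt(21) < 1 sums to O(sqrt(n)).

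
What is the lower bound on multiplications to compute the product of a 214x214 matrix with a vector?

A 214x214 matrix-vector product has 214 inner products of length 214. Output depends on all 214^2 = 45796 matrix entries. At least 45796 multiplications needed.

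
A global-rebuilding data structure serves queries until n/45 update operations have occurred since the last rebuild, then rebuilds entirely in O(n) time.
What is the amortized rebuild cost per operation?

The O(n) rebuild is triggered by n/45 operations, so each contributes O(n)/(n/45) = O(45) = O(1) to the rebuild cost.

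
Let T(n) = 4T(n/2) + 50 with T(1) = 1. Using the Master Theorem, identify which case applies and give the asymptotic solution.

a=4, b=2, f(n)=50.
log_2(4) = 2 > 0.
Since f(n) = O(n^0) is polynomially smaller than n^2, Case 1 applies.
T(n) = Theta(n^2).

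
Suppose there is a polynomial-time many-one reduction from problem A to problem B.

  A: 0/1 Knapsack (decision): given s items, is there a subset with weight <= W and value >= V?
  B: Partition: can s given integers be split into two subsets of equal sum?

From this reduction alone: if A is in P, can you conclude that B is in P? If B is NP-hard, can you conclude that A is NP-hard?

A poly-time reduction A <=_p B transfers tractability DOWN (B easy => A easy) and hardness UP (A hard => B hard), not the reverse.
From A in P, the reduction alone does NOT give B in P: any problem in P trivially reduces to SAT, yet SAT is not known to be in P.
From B NP-hard, the reduction alone does NOT give A NP-hard: again, easy problems reduce to hard ones.
(Here in fact A is NP-complete and B is NP-complete.)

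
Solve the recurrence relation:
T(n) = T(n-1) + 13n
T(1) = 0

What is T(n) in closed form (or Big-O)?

Unrolling: T(n) = 0 + 13*(2 + 3 + ... + n) = 0 + 13*(n(n+1)/2 - 1) = O(n^2).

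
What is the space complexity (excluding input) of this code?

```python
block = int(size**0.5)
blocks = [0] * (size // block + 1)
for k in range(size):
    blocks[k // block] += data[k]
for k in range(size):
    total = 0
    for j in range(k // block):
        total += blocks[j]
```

Space complexity: O(sqrt(n)).
Storage scales with sqrt(n).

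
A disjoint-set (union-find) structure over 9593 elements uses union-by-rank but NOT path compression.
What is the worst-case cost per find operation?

Union-by-rank alone keeps every tree's height <= log_2(9593) ~= 13.2. Each find traverses from a node to its root, costing O(height) = O(log n). Without path compression this bound is tight.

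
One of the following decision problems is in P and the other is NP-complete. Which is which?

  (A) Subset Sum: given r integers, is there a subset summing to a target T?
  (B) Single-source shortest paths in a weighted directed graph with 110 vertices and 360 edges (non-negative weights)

(A) is NP-complete: one of Karp's 21 NP-complete problems.
(B) is P: Dijkstra's algorithm runs in O((V+E) log V).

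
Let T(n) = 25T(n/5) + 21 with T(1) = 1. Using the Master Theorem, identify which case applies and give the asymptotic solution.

a=25, b=5, f(n)=21.
log_5(25) = 2 > 0.
Since f(n) = O(n^0) is polynomially smaller than n^2, Case 1 applies.
T(n) = Theta(n^2).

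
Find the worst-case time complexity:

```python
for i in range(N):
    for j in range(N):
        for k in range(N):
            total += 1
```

Time complexity: O(n^3).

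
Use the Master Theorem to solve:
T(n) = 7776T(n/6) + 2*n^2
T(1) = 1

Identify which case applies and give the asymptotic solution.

a=7776, b=6, f(n)=2*n^2.
log_6(7776) = 5 > 2.
Since f(n) = O(n^2) is polynomially smaller than n^5, Case 1 applies.
T(n) = Theta(n^5).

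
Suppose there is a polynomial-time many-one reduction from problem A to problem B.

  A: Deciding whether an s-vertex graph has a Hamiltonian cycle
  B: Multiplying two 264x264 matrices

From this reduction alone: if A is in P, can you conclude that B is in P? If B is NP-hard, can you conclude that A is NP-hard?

A poly-time reduction A <=_p B transfers tractability DOWN (B easy => A easy) and hardness UP (A hard => B hard), not the reverse.
From A in P, the reduction alone does NOT give B in P: any problem in P trivially reduces to SAT, yet SAT is not known to be in P.
From B NP-hard, the reduction alone does NOT give A NP-hard: again, easy problems reduce to hard ones.
(Here in fact A is NP-complete and B is in P, so no such reduction is known -- its existence would imply P = NP; the analysis concerns only what the assumed reduction would or would not let you conclude.)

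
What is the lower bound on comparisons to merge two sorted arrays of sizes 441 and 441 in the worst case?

Adversary: with |441 - 441| <= 1 the inputs can be fully interleaved so that every adjacent pair in the merged output comes from different arrays. Then each of the 881 adjacent pairs must be directly compared, or the algorithm cannot determine their relative order. Standard merge meets this bound.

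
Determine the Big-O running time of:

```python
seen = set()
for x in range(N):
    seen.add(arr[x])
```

Time complexity: O(n).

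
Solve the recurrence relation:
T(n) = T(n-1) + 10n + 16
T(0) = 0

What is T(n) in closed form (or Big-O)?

Dominant term in sum is 10*sum(i, i=1..n) = 10*n*(n+1)/2 = O(n^2).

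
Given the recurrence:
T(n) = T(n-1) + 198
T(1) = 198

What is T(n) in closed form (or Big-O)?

Unrolling: T(n) = T(n-1) + 198 = T(n-2) + 2*198 = ... = T(1) + (n-1)*198 = 198 + (n-1)*198 = 198n.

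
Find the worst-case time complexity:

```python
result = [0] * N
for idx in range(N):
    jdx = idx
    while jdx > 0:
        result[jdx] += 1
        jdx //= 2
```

Time complexity: O(n log n).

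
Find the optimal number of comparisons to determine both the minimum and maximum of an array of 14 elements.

Naive approach: 26 comparisons (13 for max + 13 for min).
Optimal: Compare elements in pairs first (floor(n/2) = 7 comparisons), then find max among winners and min among losers (6 comparisons each).
Total: ceil(3n/2) - 2 = 19 comparisons. An adversary argument shows this is also a lower bound.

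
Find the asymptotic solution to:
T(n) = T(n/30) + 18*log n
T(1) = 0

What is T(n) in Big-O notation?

Each of the log_30(n) levels adds O(log n). T(n) = O(log^2 n).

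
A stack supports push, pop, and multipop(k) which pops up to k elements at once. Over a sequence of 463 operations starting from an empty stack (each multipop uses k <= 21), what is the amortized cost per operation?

Each element is pushed exactly once and popped at most once (whether by pop or as part of a multipop). So the total number of individual pops over the whole sequence is at most the number of pushes, which is at most 463. Total work <= 2 * 463, hence O(1) amortized per operation.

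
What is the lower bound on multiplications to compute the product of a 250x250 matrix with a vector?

A 250x250 matrix-vector product has 250 inner products of length 250. Output depends on all 250^2 = 62500 matrix entries. At least 62500 multiplications needed.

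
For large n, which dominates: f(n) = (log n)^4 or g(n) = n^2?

g(n) = n^2 grows faster: any positive polynomial dominates any polylog.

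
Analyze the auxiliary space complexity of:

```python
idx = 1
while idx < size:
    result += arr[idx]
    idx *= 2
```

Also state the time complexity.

Space complexity: O(1).
Only a constant amount of auxiliary storage is used; nothing grows with n.
Time complexity: O(log n).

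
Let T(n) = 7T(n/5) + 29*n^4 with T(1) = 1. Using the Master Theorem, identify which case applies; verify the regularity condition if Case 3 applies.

a=7, b=5, f(n)=29*n^4.
log_5(7) = 1.209 < 4.
f(n) = Omega(n^(1.209+epsilon)) for some epsilon > 0, so Case 3 is the candidate.
Regularity: a*f(n/b) = 7*29*(n/5)^4 = (7/625)*29*n^4 <= c*f(n) with c = 7/625 < 1. Satisfied.
Case 3: T(n) = Theta(n^4).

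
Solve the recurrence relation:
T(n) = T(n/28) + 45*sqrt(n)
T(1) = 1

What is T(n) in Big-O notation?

Each level contributes sqrt(n/28^k). Geometric series with ratio 1/sqrt(28) < 1 sums to O(sqrt(n)).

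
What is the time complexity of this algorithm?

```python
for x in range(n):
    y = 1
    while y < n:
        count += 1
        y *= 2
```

Time complexity: O(n log n).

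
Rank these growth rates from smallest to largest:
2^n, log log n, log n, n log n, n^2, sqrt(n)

Ordered by growth rate: log log n < log n < sqrt(n) < n log n < n^2 < 2^n.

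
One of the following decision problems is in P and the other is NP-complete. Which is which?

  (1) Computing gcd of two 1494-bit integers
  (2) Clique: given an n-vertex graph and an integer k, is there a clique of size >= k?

(1) is P: the Euclidean algorithm runs in polynomial time in the bit-length.
(2) is NP-complete: complement of Independent Set / Vertex Cover (with k part of the input).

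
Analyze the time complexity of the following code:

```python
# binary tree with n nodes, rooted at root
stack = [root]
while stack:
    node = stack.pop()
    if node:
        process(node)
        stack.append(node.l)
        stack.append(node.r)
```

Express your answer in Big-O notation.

Time complexity: O(n).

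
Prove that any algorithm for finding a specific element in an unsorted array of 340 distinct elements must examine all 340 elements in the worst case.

Adversary argument: if the algorithm examines fewer than 340 elements, the adversary places the target in an unexamined position. The algorithm cannot distinguish 'not present' from 'in unexamined position'.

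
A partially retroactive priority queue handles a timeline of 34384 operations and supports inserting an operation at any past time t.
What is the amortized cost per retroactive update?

Partially retroactive priority queues (Demaine-Iacono-Langerman) allow updates at past times with queries only at the present. With a balanced BST over the m = 34384 timeline events tracking bridges, each retroactive insert or delete is O(log m) amortized.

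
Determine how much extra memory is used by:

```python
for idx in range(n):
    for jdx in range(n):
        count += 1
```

Space complexity: O(1).
Only a constant amount of auxiliary storage is used; nothing grows with n.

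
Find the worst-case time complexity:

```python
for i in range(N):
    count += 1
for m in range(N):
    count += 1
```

Time complexity: O(n).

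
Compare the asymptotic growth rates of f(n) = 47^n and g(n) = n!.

g(n) = n! grows faster: n!/47^n -> infinity by Stirling.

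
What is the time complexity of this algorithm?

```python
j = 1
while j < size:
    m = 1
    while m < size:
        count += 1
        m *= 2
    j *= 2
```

Time complexity: O(log^2 n).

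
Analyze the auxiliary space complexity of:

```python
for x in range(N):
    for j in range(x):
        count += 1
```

Space complexity: O(1).
Only a constant amount of auxiliary storage is used; nothing grows with n.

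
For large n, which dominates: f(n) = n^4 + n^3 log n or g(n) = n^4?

f(n) = n^4 + n^3 log n and g(n) = n^4 are Theta of each other: the lower-order n^3 log n term is o(n^4); both are Theta(n^4).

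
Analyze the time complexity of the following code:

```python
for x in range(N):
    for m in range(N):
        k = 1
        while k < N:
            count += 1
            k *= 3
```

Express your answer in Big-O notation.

Time complexity: O(n^2 log n).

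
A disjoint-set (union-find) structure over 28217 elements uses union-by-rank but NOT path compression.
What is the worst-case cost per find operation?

Union-by-rank alone keeps every tree's height <= log_2(28217) ~= 14.8. Each find traverses from a node to its root, costing O(height) = O(log n). Without path compression this bound is tight.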